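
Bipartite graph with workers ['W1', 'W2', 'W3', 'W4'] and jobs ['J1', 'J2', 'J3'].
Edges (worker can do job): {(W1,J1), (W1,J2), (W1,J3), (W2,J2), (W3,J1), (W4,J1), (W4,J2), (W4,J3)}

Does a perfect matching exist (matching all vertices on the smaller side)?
Yes, perfect matching exists (size 3)

Perfect matching: {(W1,J3), (W2,J2), (W4,J1)}
All 3 vertices on the smaller side are matched.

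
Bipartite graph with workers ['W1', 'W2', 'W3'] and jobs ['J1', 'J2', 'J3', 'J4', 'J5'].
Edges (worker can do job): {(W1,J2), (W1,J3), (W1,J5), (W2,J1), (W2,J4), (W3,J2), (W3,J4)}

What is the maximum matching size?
Maximum matching size = 3

Maximum matching: {(W1,J2), (W2,J1), (W3,J4)}
Size: 3

This assigns 3 workers to 3 distinct jobs.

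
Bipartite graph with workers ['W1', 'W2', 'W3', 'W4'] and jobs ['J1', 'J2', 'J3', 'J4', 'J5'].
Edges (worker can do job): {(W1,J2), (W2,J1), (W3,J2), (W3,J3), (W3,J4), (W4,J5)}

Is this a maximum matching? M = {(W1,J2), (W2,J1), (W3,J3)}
No, size 3 is not maximum

Proposed matching has size 3.
Maximum matching size for this graph: 4.

This is NOT maximum - can be improved to size 4.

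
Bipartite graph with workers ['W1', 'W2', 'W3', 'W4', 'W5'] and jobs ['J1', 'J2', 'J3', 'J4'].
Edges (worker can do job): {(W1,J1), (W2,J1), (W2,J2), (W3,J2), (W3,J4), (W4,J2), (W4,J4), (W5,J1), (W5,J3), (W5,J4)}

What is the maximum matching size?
Maximum matching size = 4

Maximum matching: {(W1,J1), (W3,J4), (W4,J2), (W5,J3)}
Size: 4

This assigns 4 workers to 4 distinct jobs.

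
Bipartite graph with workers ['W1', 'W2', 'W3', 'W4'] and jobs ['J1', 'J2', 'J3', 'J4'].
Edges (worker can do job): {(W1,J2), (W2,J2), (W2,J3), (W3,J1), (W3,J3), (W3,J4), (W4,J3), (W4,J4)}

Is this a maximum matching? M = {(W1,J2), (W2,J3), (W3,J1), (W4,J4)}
Yes, size 4 is maximum

Proposed matching has size 4.
Maximum matching size for this graph: 4.

This is a maximum matching.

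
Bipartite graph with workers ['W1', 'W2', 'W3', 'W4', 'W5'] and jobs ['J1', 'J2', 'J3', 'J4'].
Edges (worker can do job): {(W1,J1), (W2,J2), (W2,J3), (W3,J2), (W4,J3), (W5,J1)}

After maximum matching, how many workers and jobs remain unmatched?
Unmatched: 2 workers, 1 jobs

Maximum matching size: 3
Workers: 5 total, 3 matched, 2 unmatched
Jobs: 4 total, 3 matched, 1 unmatched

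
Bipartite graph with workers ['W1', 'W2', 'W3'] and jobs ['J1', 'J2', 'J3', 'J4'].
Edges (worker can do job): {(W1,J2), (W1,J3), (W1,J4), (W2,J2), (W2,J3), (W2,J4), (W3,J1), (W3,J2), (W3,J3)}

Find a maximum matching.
Matching: {(W1,J3), (W2,J2), (W3,J1)}

Maximum matching (size 3):
  W1 → J3
  W2 → J2
  W3 → J1

Each worker is assigned to at most one job, and each job to at most one worker.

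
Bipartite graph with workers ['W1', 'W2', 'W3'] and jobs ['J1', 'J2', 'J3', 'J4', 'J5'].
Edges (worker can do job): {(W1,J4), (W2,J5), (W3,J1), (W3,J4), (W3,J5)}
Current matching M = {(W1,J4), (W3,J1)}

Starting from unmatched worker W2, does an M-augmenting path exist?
Yes: W2 → J5

An M-augmenting path alternates non-matching / matching edges, starting and ending at unmatched vertices.
Path: W2 → J5
(J5 is unmatched in M, so the path is augmenting.)
Flipping edges along this path would increase |M| from 2 to 3.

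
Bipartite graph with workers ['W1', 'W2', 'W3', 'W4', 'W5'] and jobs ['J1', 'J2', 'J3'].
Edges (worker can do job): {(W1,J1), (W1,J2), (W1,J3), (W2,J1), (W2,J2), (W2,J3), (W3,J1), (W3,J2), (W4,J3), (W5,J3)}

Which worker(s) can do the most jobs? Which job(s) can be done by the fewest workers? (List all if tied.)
Most versatile: W1, W2 (3 jobs); Least covered: J1, J2 (3 workers)

Worker degrees (jobs they can do): W1:3, W2:3, W3:2, W4:1, W5:1
Job degrees (workers who can do it): J1:3, J2:3, J3:4

Maximum worker degree is 3, achieved by: W1, W2
Minimum job degree is 3, achieved by: J1, J2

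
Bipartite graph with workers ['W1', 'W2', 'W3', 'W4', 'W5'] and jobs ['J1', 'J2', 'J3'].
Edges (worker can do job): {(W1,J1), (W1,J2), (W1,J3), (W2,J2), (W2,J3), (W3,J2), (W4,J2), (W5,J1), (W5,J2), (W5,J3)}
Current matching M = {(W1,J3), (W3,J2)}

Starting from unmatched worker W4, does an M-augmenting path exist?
No augmenting path from W4

Alternating search from W4 reaches jobs: {J2}.
Every reachable job is already matched in M, and following those matched edges back to workers exposes no further unvisited jobs.
No M-augmenting path from W4 exists.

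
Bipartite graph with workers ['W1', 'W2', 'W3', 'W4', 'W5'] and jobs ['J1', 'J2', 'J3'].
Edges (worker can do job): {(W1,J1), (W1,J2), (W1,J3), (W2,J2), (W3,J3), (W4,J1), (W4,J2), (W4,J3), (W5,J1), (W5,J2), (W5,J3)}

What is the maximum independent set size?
Maximum independent set = 5

By König's theorem:
- Min vertex cover = Max matching = 3
- Max independent set = Total vertices - Min vertex cover
- Max independent set = 8 - 3 = 5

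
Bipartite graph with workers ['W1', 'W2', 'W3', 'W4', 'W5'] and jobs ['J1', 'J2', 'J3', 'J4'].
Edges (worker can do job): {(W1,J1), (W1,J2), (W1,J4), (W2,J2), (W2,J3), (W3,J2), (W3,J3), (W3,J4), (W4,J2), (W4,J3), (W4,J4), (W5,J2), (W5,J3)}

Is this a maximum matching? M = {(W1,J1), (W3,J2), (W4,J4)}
No, size 3 is not maximum

Proposed matching has size 3.
Maximum matching size for this graph: 4.

This is NOT maximum - can be improved to size 4.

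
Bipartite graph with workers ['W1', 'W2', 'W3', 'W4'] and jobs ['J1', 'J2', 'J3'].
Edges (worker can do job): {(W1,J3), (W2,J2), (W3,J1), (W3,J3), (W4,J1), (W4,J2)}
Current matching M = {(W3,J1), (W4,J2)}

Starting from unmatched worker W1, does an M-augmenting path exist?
Yes: W1 → J3

An M-augmenting path alternates non-matching / matching edges, starting and ending at unmatched vertices.
Path: W1 → J3
(J3 is unmatched in M, so the path is augmenting.)
Flipping edges along this path would increase |M| from 2 to 3.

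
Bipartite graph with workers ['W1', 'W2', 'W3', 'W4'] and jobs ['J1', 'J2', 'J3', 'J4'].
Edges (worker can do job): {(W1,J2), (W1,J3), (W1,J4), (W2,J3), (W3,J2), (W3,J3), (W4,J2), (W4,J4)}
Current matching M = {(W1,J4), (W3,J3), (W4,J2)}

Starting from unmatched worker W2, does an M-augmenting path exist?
No augmenting path from W2

Alternating search from W2 reaches jobs: {J2, J3, J4}.
Every reachable job is already matched in M, and following those matched edges back to workers exposes no further unvisited jobs.
No M-augmenting path from W2 exists.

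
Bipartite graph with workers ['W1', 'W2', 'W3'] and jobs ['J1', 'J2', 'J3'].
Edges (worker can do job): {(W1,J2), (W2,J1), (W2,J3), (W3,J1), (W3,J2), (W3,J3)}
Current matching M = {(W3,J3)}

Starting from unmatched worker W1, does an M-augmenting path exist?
Yes: W1 → J2

An M-augmenting path alternates non-matching / matching edges, starting and ending at unmatched vertices.
Path: W1 → J2
(J2 is unmatched in M, so the path is augmenting.)
Flipping edges along this path would increase |M| from 1 to 2.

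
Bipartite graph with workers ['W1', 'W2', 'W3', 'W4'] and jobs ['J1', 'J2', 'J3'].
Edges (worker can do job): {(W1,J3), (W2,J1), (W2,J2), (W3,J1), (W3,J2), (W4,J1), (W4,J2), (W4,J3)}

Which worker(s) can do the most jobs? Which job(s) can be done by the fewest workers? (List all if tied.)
Most versatile: W4 (3 jobs); Least covered: J3 (2 workers)

Worker degrees (jobs they can do): W1:1, W2:2, W3:2, W4:3
Job degrees (workers who can do it): J1:3, J2:3, J3:2

Maximum worker degree is 3, achieved by: W4
Minimum job degree is 2, achieved by: J3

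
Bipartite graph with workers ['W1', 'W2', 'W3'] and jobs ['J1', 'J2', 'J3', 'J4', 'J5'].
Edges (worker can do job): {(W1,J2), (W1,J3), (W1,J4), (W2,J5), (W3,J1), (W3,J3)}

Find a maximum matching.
Matching: {(W1,J2), (W2,J5), (W3,J1)}

Maximum matching (size 3):
  W1 → J2
  W2 → J5
  W3 → J1

Each worker is assigned to at most one job, and each job to at most one worker.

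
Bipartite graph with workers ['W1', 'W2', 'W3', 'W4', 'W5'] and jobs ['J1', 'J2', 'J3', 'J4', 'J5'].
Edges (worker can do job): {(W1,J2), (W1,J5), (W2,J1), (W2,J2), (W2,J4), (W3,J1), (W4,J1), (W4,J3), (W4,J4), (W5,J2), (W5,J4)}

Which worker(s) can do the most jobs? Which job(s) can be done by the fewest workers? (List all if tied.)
Most versatile: W2, W4 (3 jobs); Least covered: J3, J5 (1 workers)

Worker degrees (jobs they can do): W1:2, W2:3, W3:1, W4:3, W5:2
Job degrees (workers who can do it): J1:3, J2:3, J3:1, J4:3, J5:1

Maximum worker degree is 3, achieved by: W2, W4
Minimum job degree is 1, achieved by: J3, J5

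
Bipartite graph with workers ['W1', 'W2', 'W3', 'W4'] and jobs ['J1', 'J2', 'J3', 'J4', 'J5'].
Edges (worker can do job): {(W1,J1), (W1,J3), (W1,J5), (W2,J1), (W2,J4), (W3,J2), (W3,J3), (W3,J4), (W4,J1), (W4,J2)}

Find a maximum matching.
Matching: {(W1,J3), (W2,J4), (W3,J2), (W4,J1)}

Maximum matching (size 4):
  W1 → J3
  W2 → J4
  W3 → J2
  W4 → J1

Each worker is assigned to at most one job, and each job to at most one worker.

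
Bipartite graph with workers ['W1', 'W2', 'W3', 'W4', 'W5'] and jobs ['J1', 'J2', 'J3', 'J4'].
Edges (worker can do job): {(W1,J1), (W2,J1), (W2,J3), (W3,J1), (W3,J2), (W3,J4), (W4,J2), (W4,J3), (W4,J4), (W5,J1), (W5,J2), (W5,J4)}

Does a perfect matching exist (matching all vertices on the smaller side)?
Yes, perfect matching exists (size 4)

Perfect matching: {(W1,J1), (W3,J4), (W4,J3), (W5,J2)}
All 4 vertices on the smaller side are matched.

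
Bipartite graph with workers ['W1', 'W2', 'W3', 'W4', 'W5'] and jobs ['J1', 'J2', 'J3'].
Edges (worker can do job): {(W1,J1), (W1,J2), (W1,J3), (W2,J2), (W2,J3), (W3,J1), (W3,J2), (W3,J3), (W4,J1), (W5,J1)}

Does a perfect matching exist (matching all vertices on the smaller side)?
Yes, perfect matching exists (size 3)

Perfect matching: {(W1,J2), (W3,J3), (W5,J1)}
All 3 vertices on the smaller side are matched.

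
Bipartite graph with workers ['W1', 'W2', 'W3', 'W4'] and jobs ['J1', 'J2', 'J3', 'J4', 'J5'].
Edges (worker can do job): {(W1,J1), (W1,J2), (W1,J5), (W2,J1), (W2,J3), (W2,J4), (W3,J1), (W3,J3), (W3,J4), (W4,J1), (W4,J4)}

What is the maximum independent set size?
Maximum independent set = 5

By König's theorem:
- Min vertex cover = Max matching = 4
- Max independent set = Total vertices - Min vertex cover
- Max independent set = 9 - 4 = 5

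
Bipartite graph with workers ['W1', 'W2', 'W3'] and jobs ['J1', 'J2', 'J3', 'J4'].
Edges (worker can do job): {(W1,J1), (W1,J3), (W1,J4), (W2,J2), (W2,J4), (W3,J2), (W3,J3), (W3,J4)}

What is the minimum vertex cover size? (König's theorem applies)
Minimum vertex cover size = 3

By König's theorem: in bipartite graphs,
min vertex cover = max matching = 3

Maximum matching has size 3, so minimum vertex cover also has size 3.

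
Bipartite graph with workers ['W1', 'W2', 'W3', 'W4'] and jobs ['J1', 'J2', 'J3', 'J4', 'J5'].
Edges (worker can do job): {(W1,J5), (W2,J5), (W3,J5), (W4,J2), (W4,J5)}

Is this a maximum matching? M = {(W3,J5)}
No, size 1 is not maximum

Proposed matching has size 1.
Maximum matching size for this graph: 2.

This is NOT maximum - can be improved to size 2.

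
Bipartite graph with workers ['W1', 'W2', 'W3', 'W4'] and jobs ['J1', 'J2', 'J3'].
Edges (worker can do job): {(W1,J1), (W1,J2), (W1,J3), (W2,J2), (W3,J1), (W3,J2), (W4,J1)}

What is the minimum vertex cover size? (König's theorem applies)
Minimum vertex cover size = 3

By König's theorem: in bipartite graphs,
min vertex cover = max matching = 3

Maximum matching has size 3, so minimum vertex cover also has size 3.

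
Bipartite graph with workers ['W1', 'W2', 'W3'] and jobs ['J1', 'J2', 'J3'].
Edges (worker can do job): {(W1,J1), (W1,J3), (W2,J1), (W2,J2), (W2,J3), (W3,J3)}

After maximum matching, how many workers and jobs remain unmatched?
Unmatched: 0 workers, 0 jobs

Maximum matching size: 3
Workers: 3 total, 3 matched, 0 unmatched
Jobs: 3 total, 3 matched, 0 unmatched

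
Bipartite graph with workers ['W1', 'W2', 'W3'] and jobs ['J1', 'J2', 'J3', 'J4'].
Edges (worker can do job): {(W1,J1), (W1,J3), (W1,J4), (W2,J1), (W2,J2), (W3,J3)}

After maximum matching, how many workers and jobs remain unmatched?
Unmatched: 0 workers, 1 jobs

Maximum matching size: 3
Workers: 3 total, 3 matched, 0 unmatched
Jobs: 4 total, 3 matched, 1 unmatched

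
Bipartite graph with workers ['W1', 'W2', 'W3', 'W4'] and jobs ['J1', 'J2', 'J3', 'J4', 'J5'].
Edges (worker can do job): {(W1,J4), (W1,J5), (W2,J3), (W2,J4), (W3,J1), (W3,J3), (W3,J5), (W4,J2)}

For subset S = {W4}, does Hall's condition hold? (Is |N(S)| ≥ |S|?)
Yes: |N(S)| = 1, |S| = 1

Subset S = {W4}
Neighbors N(S) = {J2}

|N(S)| = 1, |S| = 1
Hall's condition: |N(S)| ≥ |S| is satisfied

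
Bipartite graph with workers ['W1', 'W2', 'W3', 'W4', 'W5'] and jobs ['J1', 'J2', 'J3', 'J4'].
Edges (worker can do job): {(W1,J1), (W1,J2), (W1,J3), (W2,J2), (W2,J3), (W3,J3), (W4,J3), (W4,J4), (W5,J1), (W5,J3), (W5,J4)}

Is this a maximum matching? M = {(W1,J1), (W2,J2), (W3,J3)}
No, size 3 is not maximum

Proposed matching has size 3.
Maximum matching size for this graph: 4.

This is NOT maximum - can be improved to size 4.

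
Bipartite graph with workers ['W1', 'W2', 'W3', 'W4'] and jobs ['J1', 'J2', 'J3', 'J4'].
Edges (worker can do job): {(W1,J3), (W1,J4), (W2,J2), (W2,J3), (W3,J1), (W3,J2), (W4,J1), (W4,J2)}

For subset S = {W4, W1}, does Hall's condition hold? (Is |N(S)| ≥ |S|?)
Yes: |N(S)| = 4, |S| = 2

Subset S = {W4, W1}
Neighbors N(S) = {J1, J2, J3, J4}

|N(S)| = 4, |S| = 2
Hall's condition: |N(S)| ≥ |S| is satisfied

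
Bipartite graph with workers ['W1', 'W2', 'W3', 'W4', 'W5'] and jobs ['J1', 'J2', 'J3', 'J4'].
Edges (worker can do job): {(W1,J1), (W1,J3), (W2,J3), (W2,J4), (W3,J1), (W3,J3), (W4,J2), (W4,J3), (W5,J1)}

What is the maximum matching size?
Maximum matching size = 4

Maximum matching: {(W1,J3), (W2,J4), (W3,J1), (W4,J2)}
Size: 4

This assigns 4 workers to 4 distinct jobs.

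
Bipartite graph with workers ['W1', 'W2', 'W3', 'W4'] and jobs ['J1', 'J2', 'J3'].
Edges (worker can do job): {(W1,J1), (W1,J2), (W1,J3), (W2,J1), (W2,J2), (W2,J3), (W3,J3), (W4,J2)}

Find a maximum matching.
Matching: {(W1,J1), (W3,J3), (W4,J2)}

Maximum matching (size 3):
  W1 → J1
  W3 → J3
  W4 → J2

Each worker is assigned to at most one job, and each job to at most one worker.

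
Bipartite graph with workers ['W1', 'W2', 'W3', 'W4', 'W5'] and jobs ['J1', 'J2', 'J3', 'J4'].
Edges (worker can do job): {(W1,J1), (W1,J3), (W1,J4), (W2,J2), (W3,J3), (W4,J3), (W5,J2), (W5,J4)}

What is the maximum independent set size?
Maximum independent set = 5

By König's theorem:
- Min vertex cover = Max matching = 4
- Max independent set = Total vertices - Min vertex cover
- Max independent set = 9 - 4 = 5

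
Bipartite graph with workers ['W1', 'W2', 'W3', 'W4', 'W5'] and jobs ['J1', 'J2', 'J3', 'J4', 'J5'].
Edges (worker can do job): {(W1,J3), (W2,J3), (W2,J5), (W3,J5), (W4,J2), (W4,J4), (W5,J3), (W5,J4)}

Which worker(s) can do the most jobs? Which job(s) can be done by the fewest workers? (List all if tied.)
Most versatile: W2, W4, W5 (2 jobs); Least covered: J1 (0 workers)

Worker degrees (jobs they can do): W1:1, W2:2, W3:1, W4:2, W5:2
Job degrees (workers who can do it): J1:0, J2:1, J3:3, J4:2, J5:2

Maximum worker degree is 2, achieved by: W2, W4, W5
Minimum job degree is 0, achieved by: J1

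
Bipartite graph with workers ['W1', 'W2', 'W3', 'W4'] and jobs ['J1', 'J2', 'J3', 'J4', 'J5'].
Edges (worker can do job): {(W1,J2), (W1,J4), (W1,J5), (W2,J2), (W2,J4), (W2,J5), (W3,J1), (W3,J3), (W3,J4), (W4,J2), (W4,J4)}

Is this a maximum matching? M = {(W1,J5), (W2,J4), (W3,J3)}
No, size 3 is not maximum

Proposed matching has size 3.
Maximum matching size for this graph: 4.

This is NOT maximum - can be improved to size 4.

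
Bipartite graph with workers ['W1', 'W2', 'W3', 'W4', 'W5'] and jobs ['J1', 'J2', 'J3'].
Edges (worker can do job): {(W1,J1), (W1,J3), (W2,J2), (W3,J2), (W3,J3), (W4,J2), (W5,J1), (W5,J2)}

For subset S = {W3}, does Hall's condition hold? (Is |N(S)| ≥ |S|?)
Yes: |N(S)| = 2, |S| = 1

Subset S = {W3}
Neighbors N(S) = {J2, J3}

|N(S)| = 2, |S| = 1
Hall's condition: |N(S)| ≥ |S| is satisfied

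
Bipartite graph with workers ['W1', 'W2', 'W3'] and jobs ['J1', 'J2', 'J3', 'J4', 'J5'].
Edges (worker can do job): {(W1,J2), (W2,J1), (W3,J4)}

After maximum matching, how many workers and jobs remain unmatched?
Unmatched: 0 workers, 2 jobs

Maximum matching size: 3
Workers: 3 total, 3 matched, 0 unmatched
Jobs: 5 total, 3 matched, 2 unmatched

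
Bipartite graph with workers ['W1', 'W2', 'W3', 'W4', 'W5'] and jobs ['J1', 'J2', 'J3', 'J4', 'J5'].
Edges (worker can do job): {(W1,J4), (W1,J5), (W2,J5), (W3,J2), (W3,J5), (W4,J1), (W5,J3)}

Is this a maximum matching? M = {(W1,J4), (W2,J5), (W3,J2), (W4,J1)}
No, size 4 is not maximum

Proposed matching has size 4.
Maximum matching size for this graph: 5.

This is NOT maximum - can be improved to size 5.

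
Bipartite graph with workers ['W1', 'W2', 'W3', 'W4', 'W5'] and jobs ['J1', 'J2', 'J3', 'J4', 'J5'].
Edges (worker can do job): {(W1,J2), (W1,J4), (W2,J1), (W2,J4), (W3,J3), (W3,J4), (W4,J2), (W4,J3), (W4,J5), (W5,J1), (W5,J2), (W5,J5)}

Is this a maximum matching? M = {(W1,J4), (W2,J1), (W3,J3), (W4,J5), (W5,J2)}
Yes, size 5 is maximum

Proposed matching has size 5.
Maximum matching size for this graph: 5.

This is a maximum matching.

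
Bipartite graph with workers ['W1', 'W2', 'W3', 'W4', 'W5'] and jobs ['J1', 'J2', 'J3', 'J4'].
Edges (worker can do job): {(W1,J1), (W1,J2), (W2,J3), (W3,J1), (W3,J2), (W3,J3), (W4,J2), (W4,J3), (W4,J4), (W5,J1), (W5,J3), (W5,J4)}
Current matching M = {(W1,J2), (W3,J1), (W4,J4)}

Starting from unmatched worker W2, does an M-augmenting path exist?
Yes: W2 → J3

An M-augmenting path alternates non-matching / matching edges, starting and ending at unmatched vertices.
Path: W2 → J3
(J3 is unmatched in M, so the path is augmenting.)
Flipping edges along this path would increase |M| from 3 to 4.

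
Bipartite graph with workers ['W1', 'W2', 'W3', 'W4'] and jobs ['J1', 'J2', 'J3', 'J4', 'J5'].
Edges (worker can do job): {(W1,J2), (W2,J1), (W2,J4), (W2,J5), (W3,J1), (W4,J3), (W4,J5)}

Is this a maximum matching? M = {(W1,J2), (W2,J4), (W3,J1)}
No, size 3 is not maximum

Proposed matching has size 3.
Maximum matching size for this graph: 4.

This is NOT maximum - can be improved to size 4.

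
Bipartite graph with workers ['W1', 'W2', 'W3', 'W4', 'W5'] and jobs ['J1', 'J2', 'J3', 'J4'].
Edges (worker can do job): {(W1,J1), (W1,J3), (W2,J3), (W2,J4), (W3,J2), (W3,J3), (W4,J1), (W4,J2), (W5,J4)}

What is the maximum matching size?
Maximum matching size = 4

Maximum matching: {(W1,J3), (W3,J2), (W4,J1), (W5,J4)}
Size: 4

This assigns 4 workers to 4 distinct jobs.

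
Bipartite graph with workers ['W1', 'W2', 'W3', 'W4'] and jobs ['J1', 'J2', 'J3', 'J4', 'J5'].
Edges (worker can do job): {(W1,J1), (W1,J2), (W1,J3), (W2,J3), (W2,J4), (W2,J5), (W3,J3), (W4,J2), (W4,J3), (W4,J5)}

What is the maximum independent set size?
Maximum independent set = 5

By König's theorem:
- Min vertex cover = Max matching = 4
- Max independent set = Total vertices - Min vertex cover
- Max independent set = 9 - 4 = 5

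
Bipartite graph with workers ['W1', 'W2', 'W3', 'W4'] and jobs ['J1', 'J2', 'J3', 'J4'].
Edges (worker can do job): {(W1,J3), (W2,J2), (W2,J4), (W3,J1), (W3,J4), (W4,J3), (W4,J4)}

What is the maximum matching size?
Maximum matching size = 4

Maximum matching: {(W1,J3), (W2,J2), (W3,J1), (W4,J4)}
Size: 4

This assigns 4 workers to 4 distinct jobs.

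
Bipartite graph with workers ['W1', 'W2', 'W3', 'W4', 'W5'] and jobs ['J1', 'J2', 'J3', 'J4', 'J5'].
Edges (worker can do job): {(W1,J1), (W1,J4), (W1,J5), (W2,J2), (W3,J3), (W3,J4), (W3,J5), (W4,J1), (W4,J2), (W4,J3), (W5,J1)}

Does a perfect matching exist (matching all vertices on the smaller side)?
Yes, perfect matching exists (size 5)

Perfect matching: {(W1,J5), (W2,J2), (W3,J4), (W4,J3), (W5,J1)}
All 5 vertices on the smaller side are matched.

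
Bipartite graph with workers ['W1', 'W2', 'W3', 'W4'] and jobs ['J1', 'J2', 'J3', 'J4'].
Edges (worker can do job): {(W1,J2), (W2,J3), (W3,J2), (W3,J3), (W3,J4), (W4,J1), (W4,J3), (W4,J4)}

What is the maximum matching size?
Maximum matching size = 4

Maximum matching: {(W1,J2), (W2,J3), (W3,J4), (W4,J1)}
Size: 4

This assigns 4 workers to 4 distinct jobs.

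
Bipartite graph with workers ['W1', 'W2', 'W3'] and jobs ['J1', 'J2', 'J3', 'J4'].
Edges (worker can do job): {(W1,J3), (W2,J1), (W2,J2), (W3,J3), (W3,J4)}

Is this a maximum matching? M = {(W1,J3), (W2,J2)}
No, size 2 is not maximum

Proposed matching has size 2.
Maximum matching size for this graph: 3.

This is NOT maximum - can be improved to size 3.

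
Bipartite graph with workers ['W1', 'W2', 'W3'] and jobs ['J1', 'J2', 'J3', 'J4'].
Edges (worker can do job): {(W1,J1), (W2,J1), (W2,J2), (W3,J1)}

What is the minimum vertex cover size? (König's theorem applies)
Minimum vertex cover size = 2

By König's theorem: in bipartite graphs,
min vertex cover = max matching = 2

Maximum matching has size 2, so minimum vertex cover also has size 2.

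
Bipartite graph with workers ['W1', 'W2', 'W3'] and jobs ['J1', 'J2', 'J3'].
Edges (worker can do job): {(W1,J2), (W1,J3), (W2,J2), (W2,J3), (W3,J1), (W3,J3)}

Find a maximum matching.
Matching: {(W1,J2), (W2,J3), (W3,J1)}

Maximum matching (size 3):
  W1 → J2
  W2 → J3
  W3 → J1

Each worker is assigned to at most one job, and each job to at most one worker.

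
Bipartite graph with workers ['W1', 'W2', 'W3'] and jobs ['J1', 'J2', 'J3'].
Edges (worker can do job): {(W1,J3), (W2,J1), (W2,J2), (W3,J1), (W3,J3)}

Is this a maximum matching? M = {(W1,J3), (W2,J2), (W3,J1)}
Yes, size 3 is maximum

Proposed matching has size 3.
Maximum matching size for this graph: 3.

This is a maximum matching.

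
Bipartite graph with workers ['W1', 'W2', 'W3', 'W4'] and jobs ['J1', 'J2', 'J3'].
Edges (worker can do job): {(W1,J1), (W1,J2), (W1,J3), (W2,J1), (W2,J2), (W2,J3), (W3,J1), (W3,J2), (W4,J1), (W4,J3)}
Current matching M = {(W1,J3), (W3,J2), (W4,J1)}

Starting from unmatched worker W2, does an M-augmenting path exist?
No augmenting path from W2

Alternating search from W2 reaches jobs: {J1, J2, J3}.
Every reachable job is already matched in M, and following those matched edges back to workers exposes no further unvisited jobs.
No M-augmenting path from W2 exists.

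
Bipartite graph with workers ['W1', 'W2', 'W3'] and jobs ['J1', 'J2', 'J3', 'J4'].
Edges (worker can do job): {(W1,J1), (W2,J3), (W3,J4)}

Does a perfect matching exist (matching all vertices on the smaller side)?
Yes, perfect matching exists (size 3)

Perfect matching: {(W1,J1), (W2,J3), (W3,J4)}
All 3 vertices on the smaller side are matched.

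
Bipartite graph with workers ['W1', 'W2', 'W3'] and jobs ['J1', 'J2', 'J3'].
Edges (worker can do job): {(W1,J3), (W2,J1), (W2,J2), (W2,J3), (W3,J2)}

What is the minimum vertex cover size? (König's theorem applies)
Minimum vertex cover size = 3

By König's theorem: in bipartite graphs,
min vertex cover = max matching = 3

Maximum matching has size 3, so minimum vertex cover also has size 3.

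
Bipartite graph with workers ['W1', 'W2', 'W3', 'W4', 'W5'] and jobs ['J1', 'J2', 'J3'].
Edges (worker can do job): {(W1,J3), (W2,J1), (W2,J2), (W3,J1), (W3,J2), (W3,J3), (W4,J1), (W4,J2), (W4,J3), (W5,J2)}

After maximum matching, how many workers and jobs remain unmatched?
Unmatched: 2 workers, 0 jobs

Maximum matching size: 3
Workers: 5 total, 3 matched, 2 unmatched
Jobs: 3 total, 3 matched, 0 unmatched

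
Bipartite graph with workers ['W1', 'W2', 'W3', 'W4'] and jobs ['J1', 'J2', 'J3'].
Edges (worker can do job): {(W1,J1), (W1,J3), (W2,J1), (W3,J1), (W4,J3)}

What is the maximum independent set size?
Maximum independent set = 5

By König's theorem:
- Min vertex cover = Max matching = 2
- Max independent set = Total vertices - Min vertex cover
- Max independent set = 7 - 2 = 5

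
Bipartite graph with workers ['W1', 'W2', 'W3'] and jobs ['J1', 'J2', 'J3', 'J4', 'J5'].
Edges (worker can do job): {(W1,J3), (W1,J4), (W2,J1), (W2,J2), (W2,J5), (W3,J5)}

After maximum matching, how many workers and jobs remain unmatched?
Unmatched: 0 workers, 2 jobs

Maximum matching size: 3
Workers: 3 total, 3 matched, 0 unmatched
Jobs: 5 total, 3 matched, 2 unmatched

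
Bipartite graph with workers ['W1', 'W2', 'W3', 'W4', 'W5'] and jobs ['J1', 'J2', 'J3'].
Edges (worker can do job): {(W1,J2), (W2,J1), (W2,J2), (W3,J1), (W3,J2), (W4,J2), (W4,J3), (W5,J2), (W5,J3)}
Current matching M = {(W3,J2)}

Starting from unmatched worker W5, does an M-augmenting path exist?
Yes: W5 → J2 → W3 → J1

An M-augmenting path alternates non-matching / matching edges, starting and ending at unmatched vertices.
Path: W5 → J2 → W3 → J1
(J1 is unmatched in M, so the path is augmenting.)
Flipping edges along this path would increase |M| from 1 to 2.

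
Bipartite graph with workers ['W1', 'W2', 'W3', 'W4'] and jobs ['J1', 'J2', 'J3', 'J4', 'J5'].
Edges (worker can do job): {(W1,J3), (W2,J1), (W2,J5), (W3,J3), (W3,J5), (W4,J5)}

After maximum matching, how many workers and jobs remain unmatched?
Unmatched: 1 workers, 2 jobs

Maximum matching size: 3
Workers: 4 total, 3 matched, 1 unmatched
Jobs: 5 total, 3 matched, 2 unmatched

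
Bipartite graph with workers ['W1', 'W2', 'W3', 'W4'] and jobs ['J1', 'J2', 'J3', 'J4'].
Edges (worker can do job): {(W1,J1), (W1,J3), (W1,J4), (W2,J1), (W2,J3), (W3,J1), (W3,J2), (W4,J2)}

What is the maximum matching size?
Maximum matching size = 4

Maximum matching: {(W1,J4), (W2,J3), (W3,J1), (W4,J2)}
Size: 4

This assigns 4 workers to 4 distinct jobs.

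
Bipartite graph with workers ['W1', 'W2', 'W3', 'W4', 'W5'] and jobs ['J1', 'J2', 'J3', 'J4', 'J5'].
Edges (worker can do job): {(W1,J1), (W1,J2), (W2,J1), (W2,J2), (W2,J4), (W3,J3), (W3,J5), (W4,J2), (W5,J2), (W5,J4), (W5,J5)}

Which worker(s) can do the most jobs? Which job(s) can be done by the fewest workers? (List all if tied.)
Most versatile: W2, W5 (3 jobs); Least covered: J3 (1 workers)

Worker degrees (jobs they can do): W1:2, W2:3, W3:2, W4:1, W5:3
Job degrees (workers who can do it): J1:2, J2:4, J3:1, J4:2, J5:2

Maximum worker degree is 3, achieved by: W2, W5
Minimum job degree is 1, achieved by: J3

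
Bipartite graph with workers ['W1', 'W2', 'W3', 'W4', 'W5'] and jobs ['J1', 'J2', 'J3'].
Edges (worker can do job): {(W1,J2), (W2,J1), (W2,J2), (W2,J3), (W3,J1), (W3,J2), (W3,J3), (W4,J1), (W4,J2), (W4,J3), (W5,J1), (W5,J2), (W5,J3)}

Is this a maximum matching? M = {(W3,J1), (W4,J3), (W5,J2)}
Yes, size 3 is maximum

Proposed matching has size 3.
Maximum matching size for this graph: 3.

This is a maximum matching.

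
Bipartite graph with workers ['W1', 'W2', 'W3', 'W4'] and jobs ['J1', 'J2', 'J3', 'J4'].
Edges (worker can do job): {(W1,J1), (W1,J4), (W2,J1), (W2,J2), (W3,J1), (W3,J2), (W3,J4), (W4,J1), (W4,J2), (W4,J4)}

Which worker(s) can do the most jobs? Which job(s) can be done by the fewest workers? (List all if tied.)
Most versatile: W3, W4 (3 jobs); Least covered: J3 (0 workers)

Worker degrees (jobs they can do): W1:2, W2:2, W3:3, W4:3
Job degrees (workers who can do it): J1:4, J2:3, J3:0, J4:3

Maximum worker degree is 3, achieved by: W3, W4
Minimum job degree is 0, achieved by: J3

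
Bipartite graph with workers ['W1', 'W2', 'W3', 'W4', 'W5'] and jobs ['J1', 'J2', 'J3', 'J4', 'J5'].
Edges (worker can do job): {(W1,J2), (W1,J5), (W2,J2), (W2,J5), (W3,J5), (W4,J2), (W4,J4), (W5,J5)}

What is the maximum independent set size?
Maximum independent set = 7

By König's theorem:
- Min vertex cover = Max matching = 3
- Max independent set = Total vertices - Min vertex cover
- Max independent set = 10 - 3 = 7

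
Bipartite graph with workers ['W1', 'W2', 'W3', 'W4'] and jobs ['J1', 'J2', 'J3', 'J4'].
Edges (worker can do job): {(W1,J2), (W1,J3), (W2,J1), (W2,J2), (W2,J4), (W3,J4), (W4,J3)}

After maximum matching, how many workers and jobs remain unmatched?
Unmatched: 0 workers, 0 jobs

Maximum matching size: 4
Workers: 4 total, 4 matched, 0 unmatched
Jobs: 4 total, 4 matched, 0 unmatched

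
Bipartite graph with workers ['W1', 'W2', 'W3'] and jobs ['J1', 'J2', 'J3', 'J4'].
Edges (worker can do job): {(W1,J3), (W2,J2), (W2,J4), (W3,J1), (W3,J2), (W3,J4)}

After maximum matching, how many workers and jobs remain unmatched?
Unmatched: 0 workers, 1 jobs

Maximum matching size: 3
Workers: 3 total, 3 matched, 0 unmatched
Jobs: 4 total, 3 matched, 1 unmatched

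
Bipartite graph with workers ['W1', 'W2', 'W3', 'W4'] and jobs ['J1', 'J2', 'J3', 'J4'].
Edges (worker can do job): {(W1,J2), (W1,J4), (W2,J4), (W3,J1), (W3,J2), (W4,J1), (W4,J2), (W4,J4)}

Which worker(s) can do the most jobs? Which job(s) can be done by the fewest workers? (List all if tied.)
Most versatile: W4 (3 jobs); Least covered: J3 (0 workers)

Worker degrees (jobs they can do): W1:2, W2:1, W3:2, W4:3
Job degrees (workers who can do it): J1:2, J2:3, J3:0, J4:3

Maximum worker degree is 3, achieved by: W4
Minimum job degree is 0, achieved by: J3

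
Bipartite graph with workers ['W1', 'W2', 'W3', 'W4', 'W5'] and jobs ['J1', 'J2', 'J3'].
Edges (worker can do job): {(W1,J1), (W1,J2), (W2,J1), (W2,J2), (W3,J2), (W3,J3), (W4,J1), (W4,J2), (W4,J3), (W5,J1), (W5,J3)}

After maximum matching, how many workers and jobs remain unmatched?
Unmatched: 2 workers, 0 jobs

Maximum matching size: 3
Workers: 5 total, 3 matched, 2 unmatched
Jobs: 3 total, 3 matched, 0 unmatched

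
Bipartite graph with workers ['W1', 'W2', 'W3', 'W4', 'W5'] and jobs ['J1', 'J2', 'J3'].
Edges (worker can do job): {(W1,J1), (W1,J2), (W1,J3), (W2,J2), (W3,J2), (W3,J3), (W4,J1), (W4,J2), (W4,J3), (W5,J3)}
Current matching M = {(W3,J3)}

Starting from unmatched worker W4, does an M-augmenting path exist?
Yes: W4 → J3 → W3 → J2

An M-augmenting path alternates non-matching / matching edges, starting and ending at unmatched vertices.
Path: W4 → J3 → W3 → J2
(J2 is unmatched in M, so the path is augmenting.)
Flipping edges along this path would increase |M| from 1 to 2.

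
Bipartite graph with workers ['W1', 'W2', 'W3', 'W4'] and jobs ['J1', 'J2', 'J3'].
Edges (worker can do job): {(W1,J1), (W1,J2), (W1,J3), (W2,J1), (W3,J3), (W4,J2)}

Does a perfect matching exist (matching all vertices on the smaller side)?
Yes, perfect matching exists (size 3)

Perfect matching: {(W1,J1), (W3,J3), (W4,J2)}
All 3 vertices on the smaller side are matched.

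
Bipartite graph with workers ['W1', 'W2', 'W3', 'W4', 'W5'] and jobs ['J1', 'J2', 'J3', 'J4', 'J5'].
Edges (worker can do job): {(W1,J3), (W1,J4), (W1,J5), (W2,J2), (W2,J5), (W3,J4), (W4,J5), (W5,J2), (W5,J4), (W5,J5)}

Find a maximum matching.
Matching: {(W1,J3), (W2,J2), (W3,J4), (W5,J5)}

Maximum matching (size 4):
  W1 → J3
  W2 → J2
  W3 → J4
  W5 → J5

Each worker is assigned to at most one job, and each job to at most one worker.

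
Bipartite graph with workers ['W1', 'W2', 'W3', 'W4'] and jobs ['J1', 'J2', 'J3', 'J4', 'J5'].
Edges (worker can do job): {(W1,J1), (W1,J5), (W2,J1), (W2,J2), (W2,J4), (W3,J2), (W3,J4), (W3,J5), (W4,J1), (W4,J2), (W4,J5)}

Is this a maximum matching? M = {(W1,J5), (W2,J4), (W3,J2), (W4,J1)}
Yes, size 4 is maximum

Proposed matching has size 4.
Maximum matching size for this graph: 4.

This is a maximum matching.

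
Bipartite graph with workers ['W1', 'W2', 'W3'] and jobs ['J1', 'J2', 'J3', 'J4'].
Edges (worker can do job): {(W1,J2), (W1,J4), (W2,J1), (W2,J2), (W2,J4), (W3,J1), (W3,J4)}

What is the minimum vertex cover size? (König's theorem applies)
Minimum vertex cover size = 3

By König's theorem: in bipartite graphs,
min vertex cover = max matching = 3

Maximum matching has size 3, so minimum vertex cover also has size 3.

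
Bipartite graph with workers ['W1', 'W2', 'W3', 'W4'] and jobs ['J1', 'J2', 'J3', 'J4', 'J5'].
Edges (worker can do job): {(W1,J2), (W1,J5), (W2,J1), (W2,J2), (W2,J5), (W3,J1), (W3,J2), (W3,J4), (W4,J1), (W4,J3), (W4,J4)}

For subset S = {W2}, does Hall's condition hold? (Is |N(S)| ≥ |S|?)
Yes: |N(S)| = 3, |S| = 1

Subset S = {W2}
Neighbors N(S) = {J1, J2, J5}

|N(S)| = 3, |S| = 1
Hall's condition: |N(S)| ≥ |S| is satisfied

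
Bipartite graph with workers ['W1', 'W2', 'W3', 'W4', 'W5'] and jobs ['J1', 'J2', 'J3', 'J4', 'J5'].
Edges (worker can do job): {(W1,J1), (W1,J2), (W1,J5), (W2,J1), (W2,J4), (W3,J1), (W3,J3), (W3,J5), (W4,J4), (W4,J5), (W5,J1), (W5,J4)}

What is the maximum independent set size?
Maximum independent set = 5

By König's theorem:
- Min vertex cover = Max matching = 5
- Max independent set = Total vertices - Min vertex cover
- Max independent set = 10 - 5 = 5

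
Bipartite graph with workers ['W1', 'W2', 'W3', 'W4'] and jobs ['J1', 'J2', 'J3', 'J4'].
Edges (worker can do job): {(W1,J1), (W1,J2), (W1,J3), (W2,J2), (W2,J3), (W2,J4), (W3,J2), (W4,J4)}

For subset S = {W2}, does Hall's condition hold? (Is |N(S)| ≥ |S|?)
Yes: |N(S)| = 3, |S| = 1

Subset S = {W2}
Neighbors N(S) = {J2, J3, J4}

|N(S)| = 3, |S| = 1
Hall's condition: |N(S)| ≥ |S| is satisfied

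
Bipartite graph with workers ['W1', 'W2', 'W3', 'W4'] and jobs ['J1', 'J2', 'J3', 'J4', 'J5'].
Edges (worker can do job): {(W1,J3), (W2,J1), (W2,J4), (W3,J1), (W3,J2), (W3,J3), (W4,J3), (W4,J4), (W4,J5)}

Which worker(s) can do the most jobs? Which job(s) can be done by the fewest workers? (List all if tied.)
Most versatile: W3, W4 (3 jobs); Least covered: J2, J5 (1 workers)

Worker degrees (jobs they can do): W1:1, W2:2, W3:3, W4:3
Job degrees (workers who can do it): J1:2, J2:1, J3:3, J4:2, J5:1

Maximum worker degree is 3, achieved by: W3, W4
Minimum job degree is 1, achieved by: J2, J5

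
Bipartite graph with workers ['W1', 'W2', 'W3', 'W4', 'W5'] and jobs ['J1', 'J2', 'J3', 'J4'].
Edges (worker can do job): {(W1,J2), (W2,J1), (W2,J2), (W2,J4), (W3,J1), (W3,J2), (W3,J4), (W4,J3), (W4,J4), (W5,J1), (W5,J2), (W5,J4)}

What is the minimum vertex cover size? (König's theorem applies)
Minimum vertex cover size = 4

By König's theorem: in bipartite graphs,
min vertex cover = max matching = 4

Maximum matching has size 4, so minimum vertex cover also has size 4.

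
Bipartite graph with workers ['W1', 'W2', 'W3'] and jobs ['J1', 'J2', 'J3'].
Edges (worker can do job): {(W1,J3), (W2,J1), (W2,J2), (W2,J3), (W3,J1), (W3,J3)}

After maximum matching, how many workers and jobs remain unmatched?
Unmatched: 0 workers, 0 jobs

Maximum matching size: 3
Workers: 3 total, 3 matched, 0 unmatched
Jobs: 3 total, 3 matched, 0 unmatched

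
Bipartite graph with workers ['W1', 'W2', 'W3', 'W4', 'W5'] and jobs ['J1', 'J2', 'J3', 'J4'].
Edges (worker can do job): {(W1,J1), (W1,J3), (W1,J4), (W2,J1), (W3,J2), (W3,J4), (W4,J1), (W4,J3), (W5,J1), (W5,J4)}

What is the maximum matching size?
Maximum matching size = 4

Maximum matching: {(W1,J4), (W3,J2), (W4,J3), (W5,J1)}
Size: 4

This assigns 4 workers to 4 distinct jobs.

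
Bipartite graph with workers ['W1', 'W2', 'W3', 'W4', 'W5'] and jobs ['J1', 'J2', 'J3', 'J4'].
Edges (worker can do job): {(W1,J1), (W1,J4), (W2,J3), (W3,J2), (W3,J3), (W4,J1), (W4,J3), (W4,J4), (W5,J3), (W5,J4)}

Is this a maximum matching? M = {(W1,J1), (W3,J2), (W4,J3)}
No, size 3 is not maximum

Proposed matching has size 3.
Maximum matching size for this graph: 4.

This is NOT maximum - can be improved to size 4.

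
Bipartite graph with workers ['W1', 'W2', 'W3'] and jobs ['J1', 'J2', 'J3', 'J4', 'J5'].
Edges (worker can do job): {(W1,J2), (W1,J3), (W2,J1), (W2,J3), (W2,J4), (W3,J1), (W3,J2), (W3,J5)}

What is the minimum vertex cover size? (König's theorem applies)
Minimum vertex cover size = 3

By König's theorem: in bipartite graphs,
min vertex cover = max matching = 3

Maximum matching has size 3, so minimum vertex cover also has size 3.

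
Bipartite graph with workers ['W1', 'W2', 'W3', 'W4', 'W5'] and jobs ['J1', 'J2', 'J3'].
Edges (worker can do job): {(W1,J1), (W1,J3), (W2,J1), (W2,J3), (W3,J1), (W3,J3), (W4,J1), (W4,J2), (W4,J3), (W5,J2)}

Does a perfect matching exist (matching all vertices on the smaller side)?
Yes, perfect matching exists (size 3)

Perfect matching: {(W3,J1), (W4,J3), (W5,J2)}
All 3 vertices on the smaller side are matched.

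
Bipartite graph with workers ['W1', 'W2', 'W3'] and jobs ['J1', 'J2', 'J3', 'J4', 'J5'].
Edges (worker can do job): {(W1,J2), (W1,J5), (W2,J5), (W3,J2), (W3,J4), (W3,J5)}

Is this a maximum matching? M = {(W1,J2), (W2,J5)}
No, size 2 is not maximum

Proposed matching has size 2.
Maximum matching size for this graph: 3.

This is NOT maximum - can be improved to size 3.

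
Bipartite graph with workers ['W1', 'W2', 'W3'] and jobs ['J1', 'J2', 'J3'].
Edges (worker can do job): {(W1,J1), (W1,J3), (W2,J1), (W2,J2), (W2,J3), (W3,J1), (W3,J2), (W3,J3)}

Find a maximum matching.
Matching: {(W1,J3), (W2,J2), (W3,J1)}

Maximum matching (size 3):
  W1 → J3
  W2 → J2
  W3 → J1

Each worker is assigned to at most one job, and each job to at most one worker.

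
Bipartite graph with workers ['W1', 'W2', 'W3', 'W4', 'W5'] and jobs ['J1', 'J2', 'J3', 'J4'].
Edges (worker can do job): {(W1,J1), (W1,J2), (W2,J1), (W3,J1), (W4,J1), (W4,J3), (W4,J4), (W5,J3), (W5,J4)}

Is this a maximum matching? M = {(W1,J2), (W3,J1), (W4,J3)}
No, size 3 is not maximum

Proposed matching has size 3.
Maximum matching size for this graph: 4.

This is NOT maximum - can be improved to size 4.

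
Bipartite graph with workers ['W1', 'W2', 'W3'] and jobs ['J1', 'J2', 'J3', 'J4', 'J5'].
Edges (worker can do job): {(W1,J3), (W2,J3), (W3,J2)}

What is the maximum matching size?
Maximum matching size = 2

Maximum matching: {(W1,J3), (W3,J2)}
Size: 2

This assigns 2 workers to 2 distinct jobs.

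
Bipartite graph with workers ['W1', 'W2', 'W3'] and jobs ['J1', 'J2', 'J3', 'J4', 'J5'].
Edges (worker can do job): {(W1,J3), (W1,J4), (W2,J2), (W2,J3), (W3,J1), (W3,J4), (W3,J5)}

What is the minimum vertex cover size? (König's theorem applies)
Minimum vertex cover size = 3

By König's theorem: in bipartite graphs,
min vertex cover = max matching = 3

Maximum matching has size 3, so minimum vertex cover also has size 3.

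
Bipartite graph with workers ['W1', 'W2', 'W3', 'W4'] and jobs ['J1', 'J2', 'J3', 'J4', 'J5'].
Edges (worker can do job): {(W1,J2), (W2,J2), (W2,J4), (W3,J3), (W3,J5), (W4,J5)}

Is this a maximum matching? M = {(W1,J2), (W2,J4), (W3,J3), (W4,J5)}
Yes, size 4 is maximum

Proposed matching has size 4.
Maximum matching size for this graph: 4.

This is a maximum matching.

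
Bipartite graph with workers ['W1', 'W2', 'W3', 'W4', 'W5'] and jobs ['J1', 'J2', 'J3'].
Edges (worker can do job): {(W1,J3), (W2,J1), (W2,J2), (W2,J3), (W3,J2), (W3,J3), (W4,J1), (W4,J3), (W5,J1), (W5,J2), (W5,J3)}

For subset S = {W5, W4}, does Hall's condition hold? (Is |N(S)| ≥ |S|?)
Yes: |N(S)| = 3, |S| = 2

Subset S = {W5, W4}
Neighbors N(S) = {J1, J2, J3}

|N(S)| = 3, |S| = 2
Hall's condition: |N(S)| ≥ |S| is satisfied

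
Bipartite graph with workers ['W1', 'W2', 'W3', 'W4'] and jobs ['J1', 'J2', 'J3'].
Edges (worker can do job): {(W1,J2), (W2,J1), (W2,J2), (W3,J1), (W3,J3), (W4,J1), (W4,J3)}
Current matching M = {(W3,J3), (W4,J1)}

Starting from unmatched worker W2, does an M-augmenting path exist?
Yes: W2 → J2

An M-augmenting path alternates non-matching / matching edges, starting and ending at unmatched vertices.
Path: W2 → J2
(J2 is unmatched in M, so the path is augmenting.)
Flipping edges along this path would increase |M| from 2 to 3.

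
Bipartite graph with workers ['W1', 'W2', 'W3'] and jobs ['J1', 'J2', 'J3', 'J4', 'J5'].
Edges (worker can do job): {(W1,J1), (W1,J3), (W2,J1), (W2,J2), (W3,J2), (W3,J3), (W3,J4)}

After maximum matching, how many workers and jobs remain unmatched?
Unmatched: 0 workers, 2 jobs

Maximum matching size: 3
Workers: 3 total, 3 matched, 0 unmatched
Jobs: 5 total, 3 matched, 2 unmatched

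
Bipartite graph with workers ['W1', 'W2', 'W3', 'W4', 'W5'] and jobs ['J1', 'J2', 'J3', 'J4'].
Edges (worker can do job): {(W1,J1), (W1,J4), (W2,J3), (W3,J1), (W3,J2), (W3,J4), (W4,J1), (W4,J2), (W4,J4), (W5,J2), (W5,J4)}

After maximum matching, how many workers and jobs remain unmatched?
Unmatched: 1 workers, 0 jobs

Maximum matching size: 4
Workers: 5 total, 4 matched, 1 unmatched
Jobs: 4 total, 4 matched, 0 unmatched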